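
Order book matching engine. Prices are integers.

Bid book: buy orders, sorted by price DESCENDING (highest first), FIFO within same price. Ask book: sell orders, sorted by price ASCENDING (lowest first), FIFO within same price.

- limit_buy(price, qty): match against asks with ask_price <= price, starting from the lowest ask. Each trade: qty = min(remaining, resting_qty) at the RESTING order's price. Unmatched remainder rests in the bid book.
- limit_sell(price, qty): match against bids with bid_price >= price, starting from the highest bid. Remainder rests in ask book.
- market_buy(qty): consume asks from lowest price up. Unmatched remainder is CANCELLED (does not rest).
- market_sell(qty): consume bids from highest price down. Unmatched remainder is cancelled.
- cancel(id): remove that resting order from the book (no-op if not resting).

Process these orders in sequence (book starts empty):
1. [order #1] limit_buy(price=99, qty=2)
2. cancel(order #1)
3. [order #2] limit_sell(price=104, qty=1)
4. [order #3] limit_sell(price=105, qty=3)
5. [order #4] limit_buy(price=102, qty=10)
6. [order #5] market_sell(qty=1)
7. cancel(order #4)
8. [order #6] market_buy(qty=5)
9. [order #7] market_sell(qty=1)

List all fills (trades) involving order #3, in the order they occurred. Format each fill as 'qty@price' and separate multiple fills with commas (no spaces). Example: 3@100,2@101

After op 1 [order #1] limit_buy(price=99, qty=2): fills=none; bids=[#1:2@99] asks=[-]
After op 2 cancel(order #1): fills=none; bids=[-] asks=[-]
After op 3 [order #2] limit_sell(price=104, qty=1): fills=none; bids=[-] asks=[#2:1@104]
After op 4 [order #3] limit_sell(price=105, qty=3): fills=none; bids=[-] asks=[#2:1@104 #3:3@105]
After op 5 [order #4] limit_buy(price=102, qty=10): fills=none; bids=[#4:10@102] asks=[#2:1@104 #3:3@105]
After op 6 [order #5] market_sell(qty=1): fills=#4x#5:1@102; bids=[#4:9@102] asks=[#2:1@104 #3:3@105]
After op 7 cancel(order #4): fills=none; bids=[-] asks=[#2:1@104 #3:3@105]
After op 8 [order #6] market_buy(qty=5): fills=#6x#2:1@104 #6x#3:3@105; bids=[-] asks=[-]
After op 9 [order #7] market_sell(qty=1): fills=none; bids=[-] asks=[-]

Answer: 3@105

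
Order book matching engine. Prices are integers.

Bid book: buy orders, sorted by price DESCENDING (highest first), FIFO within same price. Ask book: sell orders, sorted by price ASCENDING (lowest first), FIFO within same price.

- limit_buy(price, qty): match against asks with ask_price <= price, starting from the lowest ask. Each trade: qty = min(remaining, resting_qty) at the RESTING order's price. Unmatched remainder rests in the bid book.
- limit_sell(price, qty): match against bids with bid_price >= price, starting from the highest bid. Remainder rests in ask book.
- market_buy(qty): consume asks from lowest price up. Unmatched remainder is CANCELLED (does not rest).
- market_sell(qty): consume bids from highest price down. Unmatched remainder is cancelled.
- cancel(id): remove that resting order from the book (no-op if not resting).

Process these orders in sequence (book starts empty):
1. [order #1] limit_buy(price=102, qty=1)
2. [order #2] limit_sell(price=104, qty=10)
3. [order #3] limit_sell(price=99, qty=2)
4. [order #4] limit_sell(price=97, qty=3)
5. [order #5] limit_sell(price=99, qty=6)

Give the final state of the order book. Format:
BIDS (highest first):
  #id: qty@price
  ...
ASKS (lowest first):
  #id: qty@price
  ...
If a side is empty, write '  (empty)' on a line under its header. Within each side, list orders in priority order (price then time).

Answer: BIDS (highest first):
  (empty)
ASKS (lowest first):
  #4: 3@97
  #3: 1@99
  #5: 6@99
  #2: 10@104

Derivation:
After op 1 [order #1] limit_buy(price=102, qty=1): fills=none; bids=[#1:1@102] asks=[-]
After op 2 [order #2] limit_sell(price=104, qty=10): fills=none; bids=[#1:1@102] asks=[#2:10@104]
After op 3 [order #3] limit_sell(price=99, qty=2): fills=#1x#3:1@102; bids=[-] asks=[#3:1@99 #2:10@104]
After op 4 [order #4] limit_sell(price=97, qty=3): fills=none; bids=[-] asks=[#4:3@97 #3:1@99 #2:10@104]
After op 5 [order #5] limit_sell(price=99, qty=6): fills=none; bids=[-] asks=[#4:3@97 #3:1@99 #5:6@99 #2:10@104]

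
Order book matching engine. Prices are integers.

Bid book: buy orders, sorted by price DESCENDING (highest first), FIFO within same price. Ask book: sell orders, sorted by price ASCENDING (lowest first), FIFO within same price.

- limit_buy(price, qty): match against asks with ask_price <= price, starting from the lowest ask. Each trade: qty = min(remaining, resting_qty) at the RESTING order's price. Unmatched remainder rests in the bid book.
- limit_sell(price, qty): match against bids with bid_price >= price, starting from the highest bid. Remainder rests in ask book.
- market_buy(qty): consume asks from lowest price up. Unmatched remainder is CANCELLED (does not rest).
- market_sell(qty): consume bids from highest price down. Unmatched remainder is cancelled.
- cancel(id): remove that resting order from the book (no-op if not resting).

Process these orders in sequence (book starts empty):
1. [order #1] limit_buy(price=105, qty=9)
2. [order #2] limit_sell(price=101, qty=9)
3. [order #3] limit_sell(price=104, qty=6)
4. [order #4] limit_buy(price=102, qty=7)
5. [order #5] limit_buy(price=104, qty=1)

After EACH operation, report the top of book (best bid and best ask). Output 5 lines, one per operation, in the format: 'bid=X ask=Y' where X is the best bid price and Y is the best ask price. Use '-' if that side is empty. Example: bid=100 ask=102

After op 1 [order #1] limit_buy(price=105, qty=9): fills=none; bids=[#1:9@105] asks=[-]
After op 2 [order #2] limit_sell(price=101, qty=9): fills=#1x#2:9@105; bids=[-] asks=[-]
After op 3 [order #3] limit_sell(price=104, qty=6): fills=none; bids=[-] asks=[#3:6@104]
After op 4 [order #4] limit_buy(price=102, qty=7): fills=none; bids=[#4:7@102] asks=[#3:6@104]
After op 5 [order #5] limit_buy(price=104, qty=1): fills=#5x#3:1@104; bids=[#4:7@102] asks=[#3:5@104]

Answer: bid=105 ask=-
bid=- ask=-
bid=- ask=104
bid=102 ask=104
bid=102 ask=104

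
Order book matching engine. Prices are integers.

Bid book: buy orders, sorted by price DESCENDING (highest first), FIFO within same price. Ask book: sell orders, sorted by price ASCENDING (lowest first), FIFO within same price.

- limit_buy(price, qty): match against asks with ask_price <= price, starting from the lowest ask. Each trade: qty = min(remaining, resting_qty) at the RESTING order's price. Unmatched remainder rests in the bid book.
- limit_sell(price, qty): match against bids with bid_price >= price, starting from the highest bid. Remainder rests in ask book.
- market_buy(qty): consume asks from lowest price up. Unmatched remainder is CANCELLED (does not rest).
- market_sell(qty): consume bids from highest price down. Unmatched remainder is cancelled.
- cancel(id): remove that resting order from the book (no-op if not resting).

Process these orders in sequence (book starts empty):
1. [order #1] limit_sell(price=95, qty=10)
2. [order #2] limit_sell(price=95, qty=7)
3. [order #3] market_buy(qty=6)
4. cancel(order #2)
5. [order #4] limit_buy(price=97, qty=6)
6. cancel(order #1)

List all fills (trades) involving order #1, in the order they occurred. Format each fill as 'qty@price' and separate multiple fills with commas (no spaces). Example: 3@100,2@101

Answer: 6@95,4@95

Derivation:
After op 1 [order #1] limit_sell(price=95, qty=10): fills=none; bids=[-] asks=[#1:10@95]
After op 2 [order #2] limit_sell(price=95, qty=7): fills=none; bids=[-] asks=[#1:10@95 #2:7@95]
After op 3 [order #3] market_buy(qty=6): fills=#3x#1:6@95; bids=[-] asks=[#1:4@95 #2:7@95]
After op 4 cancel(order #2): fills=none; bids=[-] asks=[#1:4@95]
After op 5 [order #4] limit_buy(price=97, qty=6): fills=#4x#1:4@95; bids=[#4:2@97] asks=[-]
After op 6 cancel(order #1): fills=none; bids=[#4:2@97] asks=[-]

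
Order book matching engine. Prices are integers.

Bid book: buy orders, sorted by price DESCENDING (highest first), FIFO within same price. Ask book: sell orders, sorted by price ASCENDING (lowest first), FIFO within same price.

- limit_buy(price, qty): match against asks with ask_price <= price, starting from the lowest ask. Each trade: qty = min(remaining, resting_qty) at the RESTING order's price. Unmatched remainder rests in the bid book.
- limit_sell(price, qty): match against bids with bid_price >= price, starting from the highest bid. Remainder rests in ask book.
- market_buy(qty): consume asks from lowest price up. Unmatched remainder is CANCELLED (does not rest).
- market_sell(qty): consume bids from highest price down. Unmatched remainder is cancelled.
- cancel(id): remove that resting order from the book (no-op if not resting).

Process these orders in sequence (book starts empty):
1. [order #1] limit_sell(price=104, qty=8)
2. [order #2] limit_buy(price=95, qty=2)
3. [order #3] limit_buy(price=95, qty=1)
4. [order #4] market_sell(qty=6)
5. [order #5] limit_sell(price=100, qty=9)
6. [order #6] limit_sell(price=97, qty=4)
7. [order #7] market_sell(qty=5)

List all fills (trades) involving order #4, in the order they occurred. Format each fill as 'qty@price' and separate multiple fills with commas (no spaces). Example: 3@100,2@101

After op 1 [order #1] limit_sell(price=104, qty=8): fills=none; bids=[-] asks=[#1:8@104]
After op 2 [order #2] limit_buy(price=95, qty=2): fills=none; bids=[#2:2@95] asks=[#1:8@104]
After op 3 [order #3] limit_buy(price=95, qty=1): fills=none; bids=[#2:2@95 #3:1@95] asks=[#1:8@104]
After op 4 [order #4] market_sell(qty=6): fills=#2x#4:2@95 #3x#4:1@95; bids=[-] asks=[#1:8@104]
After op 5 [order #5] limit_sell(price=100, qty=9): fills=none; bids=[-] asks=[#5:9@100 #1:8@104]
After op 6 [order #6] limit_sell(price=97, qty=4): fills=none; bids=[-] asks=[#6:4@97 #5:9@100 #1:8@104]
After op 7 [order #7] market_sell(qty=5): fills=none; bids=[-] asks=[#6:4@97 #5:9@100 #1:8@104]

Answer: 2@95,1@95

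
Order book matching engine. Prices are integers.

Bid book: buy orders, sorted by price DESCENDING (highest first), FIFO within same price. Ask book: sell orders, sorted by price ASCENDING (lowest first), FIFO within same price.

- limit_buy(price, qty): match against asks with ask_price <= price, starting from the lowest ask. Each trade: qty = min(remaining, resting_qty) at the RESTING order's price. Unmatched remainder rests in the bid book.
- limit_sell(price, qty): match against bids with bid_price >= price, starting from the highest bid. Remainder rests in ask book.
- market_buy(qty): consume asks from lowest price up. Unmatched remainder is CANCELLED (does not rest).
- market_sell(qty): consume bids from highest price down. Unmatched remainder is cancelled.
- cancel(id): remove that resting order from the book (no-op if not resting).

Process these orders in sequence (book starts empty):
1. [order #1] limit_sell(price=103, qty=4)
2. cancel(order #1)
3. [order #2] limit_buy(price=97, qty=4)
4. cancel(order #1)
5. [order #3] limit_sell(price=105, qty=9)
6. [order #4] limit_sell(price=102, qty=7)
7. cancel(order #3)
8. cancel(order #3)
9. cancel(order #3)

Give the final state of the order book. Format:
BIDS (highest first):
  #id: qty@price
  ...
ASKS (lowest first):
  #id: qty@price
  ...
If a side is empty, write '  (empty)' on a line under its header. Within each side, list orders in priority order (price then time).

Answer: BIDS (highest first):
  #2: 4@97
ASKS (lowest first):
  #4: 7@102

Derivation:
After op 1 [order #1] limit_sell(price=103, qty=4): fills=none; bids=[-] asks=[#1:4@103]
After op 2 cancel(order #1): fills=none; bids=[-] asks=[-]
After op 3 [order #2] limit_buy(price=97, qty=4): fills=none; bids=[#2:4@97] asks=[-]
After op 4 cancel(order #1): fills=none; bids=[#2:4@97] asks=[-]
After op 5 [order #3] limit_sell(price=105, qty=9): fills=none; bids=[#2:4@97] asks=[#3:9@105]
After op 6 [order #4] limit_sell(price=102, qty=7): fills=none; bids=[#2:4@97] asks=[#4:7@102 #3:9@105]
After op 7 cancel(order #3): fills=none; bids=[#2:4@97] asks=[#4:7@102]
After op 8 cancel(order #3): fills=none; bids=[#2:4@97] asks=[#4:7@102]
After op 9 cancel(order #3): fills=none; bids=[#2:4@97] asks=[#4:7@102]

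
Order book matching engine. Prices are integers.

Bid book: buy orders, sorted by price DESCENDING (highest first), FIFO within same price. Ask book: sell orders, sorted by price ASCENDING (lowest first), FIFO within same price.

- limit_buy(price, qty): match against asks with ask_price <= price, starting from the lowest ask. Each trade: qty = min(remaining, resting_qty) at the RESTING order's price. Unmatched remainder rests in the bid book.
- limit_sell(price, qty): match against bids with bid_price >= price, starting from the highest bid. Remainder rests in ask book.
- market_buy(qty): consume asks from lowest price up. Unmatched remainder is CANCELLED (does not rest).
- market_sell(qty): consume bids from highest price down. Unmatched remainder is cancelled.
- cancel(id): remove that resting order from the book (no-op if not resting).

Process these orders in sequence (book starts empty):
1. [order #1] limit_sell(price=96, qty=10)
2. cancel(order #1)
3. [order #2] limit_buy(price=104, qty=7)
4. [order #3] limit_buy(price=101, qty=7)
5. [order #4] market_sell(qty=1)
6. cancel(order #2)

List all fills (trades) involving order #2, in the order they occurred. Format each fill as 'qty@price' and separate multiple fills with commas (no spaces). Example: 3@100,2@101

Answer: 1@104

Derivation:
After op 1 [order #1] limit_sell(price=96, qty=10): fills=none; bids=[-] asks=[#1:10@96]
After op 2 cancel(order #1): fills=none; bids=[-] asks=[-]
After op 3 [order #2] limit_buy(price=104, qty=7): fills=none; bids=[#2:7@104] asks=[-]
After op 4 [order #3] limit_buy(price=101, qty=7): fills=none; bids=[#2:7@104 #3:7@101] asks=[-]
After op 5 [order #4] market_sell(qty=1): fills=#2x#4:1@104; bids=[#2:6@104 #3:7@101] asks=[-]
After op 6 cancel(order #2): fills=none; bids=[#3:7@101] asks=[-]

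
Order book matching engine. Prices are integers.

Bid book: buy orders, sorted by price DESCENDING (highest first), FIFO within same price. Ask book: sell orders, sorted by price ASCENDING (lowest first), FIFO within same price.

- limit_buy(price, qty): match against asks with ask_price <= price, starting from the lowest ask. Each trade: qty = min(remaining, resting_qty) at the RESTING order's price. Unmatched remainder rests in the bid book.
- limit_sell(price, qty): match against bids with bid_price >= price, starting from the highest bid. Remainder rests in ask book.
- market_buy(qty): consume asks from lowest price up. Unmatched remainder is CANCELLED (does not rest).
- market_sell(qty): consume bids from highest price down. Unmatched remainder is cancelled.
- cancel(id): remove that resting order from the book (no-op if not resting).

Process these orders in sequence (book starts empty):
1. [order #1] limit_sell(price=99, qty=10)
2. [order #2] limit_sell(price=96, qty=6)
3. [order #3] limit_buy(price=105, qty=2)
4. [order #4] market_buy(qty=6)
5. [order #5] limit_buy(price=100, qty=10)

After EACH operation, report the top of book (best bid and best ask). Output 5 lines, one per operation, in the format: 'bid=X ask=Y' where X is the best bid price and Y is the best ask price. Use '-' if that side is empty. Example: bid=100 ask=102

Answer: bid=- ask=99
bid=- ask=96
bid=- ask=96
bid=- ask=99
bid=100 ask=-

Derivation:
After op 1 [order #1] limit_sell(price=99, qty=10): fills=none; bids=[-] asks=[#1:10@99]
After op 2 [order #2] limit_sell(price=96, qty=6): fills=none; bids=[-] asks=[#2:6@96 #1:10@99]
After op 3 [order #3] limit_buy(price=105, qty=2): fills=#3x#2:2@96; bids=[-] asks=[#2:4@96 #1:10@99]
After op 4 [order #4] market_buy(qty=6): fills=#4x#2:4@96 #4x#1:2@99; bids=[-] asks=[#1:8@99]
After op 5 [order #5] limit_buy(price=100, qty=10): fills=#5x#1:8@99; bids=[#5:2@100] asks=[-]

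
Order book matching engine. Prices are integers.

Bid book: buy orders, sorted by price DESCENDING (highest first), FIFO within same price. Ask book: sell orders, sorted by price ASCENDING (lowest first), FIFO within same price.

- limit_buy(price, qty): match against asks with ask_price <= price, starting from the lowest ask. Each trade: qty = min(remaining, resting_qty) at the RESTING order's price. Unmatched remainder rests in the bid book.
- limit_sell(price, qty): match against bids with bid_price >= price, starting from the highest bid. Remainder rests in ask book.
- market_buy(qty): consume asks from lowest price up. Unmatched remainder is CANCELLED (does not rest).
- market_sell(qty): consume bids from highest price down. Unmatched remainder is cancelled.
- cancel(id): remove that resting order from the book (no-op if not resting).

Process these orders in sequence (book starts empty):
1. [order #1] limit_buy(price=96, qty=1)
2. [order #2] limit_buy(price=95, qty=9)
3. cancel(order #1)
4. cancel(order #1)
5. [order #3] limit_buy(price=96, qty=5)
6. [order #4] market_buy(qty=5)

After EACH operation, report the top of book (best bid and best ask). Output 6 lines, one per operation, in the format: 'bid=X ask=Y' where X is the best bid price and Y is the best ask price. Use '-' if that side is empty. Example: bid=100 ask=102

Answer: bid=96 ask=-
bid=96 ask=-
bid=95 ask=-
bid=95 ask=-
bid=96 ask=-
bid=96 ask=-

Derivation:
After op 1 [order #1] limit_buy(price=96, qty=1): fills=none; bids=[#1:1@96] asks=[-]
After op 2 [order #2] limit_buy(price=95, qty=9): fills=none; bids=[#1:1@96 #2:9@95] asks=[-]
After op 3 cancel(order #1): fills=none; bids=[#2:9@95] asks=[-]
After op 4 cancel(order #1): fills=none; bids=[#2:9@95] asks=[-]
After op 5 [order #3] limit_buy(price=96, qty=5): fills=none; bids=[#3:5@96 #2:9@95] asks=[-]
After op 6 [order #4] market_buy(qty=5): fills=none; bids=[#3:5@96 #2:9@95] asks=[-]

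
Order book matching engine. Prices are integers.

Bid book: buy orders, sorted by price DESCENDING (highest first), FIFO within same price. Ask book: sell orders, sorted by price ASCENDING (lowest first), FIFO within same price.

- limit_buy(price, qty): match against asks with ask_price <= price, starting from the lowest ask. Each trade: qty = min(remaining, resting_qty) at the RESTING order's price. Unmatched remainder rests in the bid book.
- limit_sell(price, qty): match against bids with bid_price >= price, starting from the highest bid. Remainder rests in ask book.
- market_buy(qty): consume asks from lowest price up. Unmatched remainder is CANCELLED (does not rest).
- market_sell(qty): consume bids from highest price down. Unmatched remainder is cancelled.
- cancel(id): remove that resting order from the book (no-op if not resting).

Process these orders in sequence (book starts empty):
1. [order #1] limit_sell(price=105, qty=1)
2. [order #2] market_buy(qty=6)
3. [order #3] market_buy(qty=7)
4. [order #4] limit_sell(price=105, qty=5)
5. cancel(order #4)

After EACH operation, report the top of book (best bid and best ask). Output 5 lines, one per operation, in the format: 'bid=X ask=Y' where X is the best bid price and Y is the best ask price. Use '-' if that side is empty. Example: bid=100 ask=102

After op 1 [order #1] limit_sell(price=105, qty=1): fills=none; bids=[-] asks=[#1:1@105]
After op 2 [order #2] market_buy(qty=6): fills=#2x#1:1@105; bids=[-] asks=[-]
After op 3 [order #3] market_buy(qty=7): fills=none; bids=[-] asks=[-]
After op 4 [order #4] limit_sell(price=105, qty=5): fills=none; bids=[-] asks=[#4:5@105]
After op 5 cancel(order #4): fills=none; bids=[-] asks=[-]

Answer: bid=- ask=105
bid=- ask=-
bid=- ask=-
bid=- ask=105
bid=- ask=-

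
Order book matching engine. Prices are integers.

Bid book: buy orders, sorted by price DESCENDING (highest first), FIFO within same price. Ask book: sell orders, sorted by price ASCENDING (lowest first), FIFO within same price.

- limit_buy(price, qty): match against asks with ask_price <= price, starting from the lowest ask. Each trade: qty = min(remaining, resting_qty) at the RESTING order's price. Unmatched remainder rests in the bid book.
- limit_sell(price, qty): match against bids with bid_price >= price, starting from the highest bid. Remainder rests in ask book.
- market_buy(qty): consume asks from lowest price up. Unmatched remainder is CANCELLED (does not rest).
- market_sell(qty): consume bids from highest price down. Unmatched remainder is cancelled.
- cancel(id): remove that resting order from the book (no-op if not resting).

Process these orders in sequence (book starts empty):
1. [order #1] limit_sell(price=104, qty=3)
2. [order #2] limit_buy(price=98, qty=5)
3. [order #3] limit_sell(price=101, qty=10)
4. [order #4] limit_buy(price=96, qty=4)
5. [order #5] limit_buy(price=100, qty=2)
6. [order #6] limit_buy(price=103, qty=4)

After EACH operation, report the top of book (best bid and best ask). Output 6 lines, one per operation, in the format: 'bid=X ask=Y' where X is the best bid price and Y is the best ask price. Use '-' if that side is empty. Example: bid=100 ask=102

After op 1 [order #1] limit_sell(price=104, qty=3): fills=none; bids=[-] asks=[#1:3@104]
After op 2 [order #2] limit_buy(price=98, qty=5): fills=none; bids=[#2:5@98] asks=[#1:3@104]
After op 3 [order #3] limit_sell(price=101, qty=10): fills=none; bids=[#2:5@98] asks=[#3:10@101 #1:3@104]
After op 4 [order #4] limit_buy(price=96, qty=4): fills=none; bids=[#2:5@98 #4:4@96] asks=[#3:10@101 #1:3@104]
After op 5 [order #5] limit_buy(price=100, qty=2): fills=none; bids=[#5:2@100 #2:5@98 #4:4@96] asks=[#3:10@101 #1:3@104]
After op 6 [order #6] limit_buy(price=103, qty=4): fills=#6x#3:4@101; bids=[#5:2@100 #2:5@98 #4:4@96] asks=[#3:6@101 #1:3@104]

Answer: bid=- ask=104
bid=98 ask=104
bid=98 ask=101
bid=98 ask=101
bid=100 ask=101
bid=100 ask=101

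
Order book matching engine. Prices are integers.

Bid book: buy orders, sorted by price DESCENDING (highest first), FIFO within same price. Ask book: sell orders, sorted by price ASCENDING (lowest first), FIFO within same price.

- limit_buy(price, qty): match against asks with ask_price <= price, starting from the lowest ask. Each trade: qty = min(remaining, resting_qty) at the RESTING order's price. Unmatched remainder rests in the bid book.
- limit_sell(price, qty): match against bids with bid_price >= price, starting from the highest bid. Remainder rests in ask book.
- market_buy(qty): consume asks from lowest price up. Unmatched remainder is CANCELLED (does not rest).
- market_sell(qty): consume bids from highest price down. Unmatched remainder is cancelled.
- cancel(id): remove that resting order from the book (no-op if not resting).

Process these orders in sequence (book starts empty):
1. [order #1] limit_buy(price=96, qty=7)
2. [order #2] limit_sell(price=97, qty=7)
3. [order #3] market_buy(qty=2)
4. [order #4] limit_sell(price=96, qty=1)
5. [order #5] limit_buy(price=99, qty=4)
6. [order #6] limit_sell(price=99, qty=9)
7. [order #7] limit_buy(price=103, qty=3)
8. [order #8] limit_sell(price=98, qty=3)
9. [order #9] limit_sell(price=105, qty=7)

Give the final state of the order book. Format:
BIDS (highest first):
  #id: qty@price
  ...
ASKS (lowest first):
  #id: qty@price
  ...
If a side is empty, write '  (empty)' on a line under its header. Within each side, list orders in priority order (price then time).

After op 1 [order #1] limit_buy(price=96, qty=7): fills=none; bids=[#1:7@96] asks=[-]
After op 2 [order #2] limit_sell(price=97, qty=7): fills=none; bids=[#1:7@96] asks=[#2:7@97]
After op 3 [order #3] market_buy(qty=2): fills=#3x#2:2@97; bids=[#1:7@96] asks=[#2:5@97]
After op 4 [order #4] limit_sell(price=96, qty=1): fills=#1x#4:1@96; bids=[#1:6@96] asks=[#2:5@97]
After op 5 [order #5] limit_buy(price=99, qty=4): fills=#5x#2:4@97; bids=[#1:6@96] asks=[#2:1@97]
After op 6 [order #6] limit_sell(price=99, qty=9): fills=none; bids=[#1:6@96] asks=[#2:1@97 #6:9@99]
After op 7 [order #7] limit_buy(price=103, qty=3): fills=#7x#2:1@97 #7x#6:2@99; bids=[#1:6@96] asks=[#6:7@99]
After op 8 [order #8] limit_sell(price=98, qty=3): fills=none; bids=[#1:6@96] asks=[#8:3@98 #6:7@99]
After op 9 [order #9] limit_sell(price=105, qty=7): fills=none; bids=[#1:6@96] asks=[#8:3@98 #6:7@99 #9:7@105]

Answer: BIDS (highest first):
  #1: 6@96
ASKS (lowest first):
  #8: 3@98
  #6: 7@99
  #9: 7@105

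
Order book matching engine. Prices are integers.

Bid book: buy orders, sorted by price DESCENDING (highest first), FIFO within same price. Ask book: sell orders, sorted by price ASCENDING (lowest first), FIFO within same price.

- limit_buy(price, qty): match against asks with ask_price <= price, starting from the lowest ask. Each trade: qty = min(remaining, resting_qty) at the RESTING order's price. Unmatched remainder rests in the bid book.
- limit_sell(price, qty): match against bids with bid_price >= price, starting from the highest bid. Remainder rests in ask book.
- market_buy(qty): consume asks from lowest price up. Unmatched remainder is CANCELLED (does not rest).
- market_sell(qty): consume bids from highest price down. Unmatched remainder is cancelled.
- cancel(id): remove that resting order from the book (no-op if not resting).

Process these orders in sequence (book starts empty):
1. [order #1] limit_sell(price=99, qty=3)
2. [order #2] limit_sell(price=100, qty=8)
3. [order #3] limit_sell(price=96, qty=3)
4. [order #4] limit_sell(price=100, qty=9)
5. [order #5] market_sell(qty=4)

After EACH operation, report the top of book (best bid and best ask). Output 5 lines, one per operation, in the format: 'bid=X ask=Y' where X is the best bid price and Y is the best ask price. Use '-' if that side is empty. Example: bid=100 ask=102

After op 1 [order #1] limit_sell(price=99, qty=3): fills=none; bids=[-] asks=[#1:3@99]
After op 2 [order #2] limit_sell(price=100, qty=8): fills=none; bids=[-] asks=[#1:3@99 #2:8@100]
After op 3 [order #3] limit_sell(price=96, qty=3): fills=none; bids=[-] asks=[#3:3@96 #1:3@99 #2:8@100]
After op 4 [order #4] limit_sell(price=100, qty=9): fills=none; bids=[-] asks=[#3:3@96 #1:3@99 #2:8@100 #4:9@100]
After op 5 [order #5] market_sell(qty=4): fills=none; bids=[-] asks=[#3:3@96 #1:3@99 #2:8@100 #4:9@100]

Answer: bid=- ask=99
bid=- ask=99
bid=- ask=96
bid=- ask=96
bid=- ask=96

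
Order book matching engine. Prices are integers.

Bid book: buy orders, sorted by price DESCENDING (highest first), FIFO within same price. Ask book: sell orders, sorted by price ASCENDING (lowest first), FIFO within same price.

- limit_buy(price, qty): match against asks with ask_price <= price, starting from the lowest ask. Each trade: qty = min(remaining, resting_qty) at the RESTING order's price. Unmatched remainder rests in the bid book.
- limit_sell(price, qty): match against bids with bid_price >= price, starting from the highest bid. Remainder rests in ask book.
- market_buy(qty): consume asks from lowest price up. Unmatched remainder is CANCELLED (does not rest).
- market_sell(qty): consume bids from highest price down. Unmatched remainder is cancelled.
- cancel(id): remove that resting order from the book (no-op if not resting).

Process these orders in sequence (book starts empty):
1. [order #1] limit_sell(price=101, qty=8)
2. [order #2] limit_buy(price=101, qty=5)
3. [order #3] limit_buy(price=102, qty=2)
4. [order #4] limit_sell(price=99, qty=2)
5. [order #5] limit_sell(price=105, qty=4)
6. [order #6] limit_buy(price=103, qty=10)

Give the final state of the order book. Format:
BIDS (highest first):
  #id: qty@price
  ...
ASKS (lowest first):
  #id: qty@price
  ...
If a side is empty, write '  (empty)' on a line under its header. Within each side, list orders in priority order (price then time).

After op 1 [order #1] limit_sell(price=101, qty=8): fills=none; bids=[-] asks=[#1:8@101]
After op 2 [order #2] limit_buy(price=101, qty=5): fills=#2x#1:5@101; bids=[-] asks=[#1:3@101]
After op 3 [order #3] limit_buy(price=102, qty=2): fills=#3x#1:2@101; bids=[-] asks=[#1:1@101]
After op 4 [order #4] limit_sell(price=99, qty=2): fills=none; bids=[-] asks=[#4:2@99 #1:1@101]
After op 5 [order #5] limit_sell(price=105, qty=4): fills=none; bids=[-] asks=[#4:2@99 #1:1@101 #5:4@105]
After op 6 [order #6] limit_buy(price=103, qty=10): fills=#6x#4:2@99 #6x#1:1@101; bids=[#6:7@103] asks=[#5:4@105]

Answer: BIDS (highest first):
  #6: 7@103
ASKS (lowest first):
  #5: 4@105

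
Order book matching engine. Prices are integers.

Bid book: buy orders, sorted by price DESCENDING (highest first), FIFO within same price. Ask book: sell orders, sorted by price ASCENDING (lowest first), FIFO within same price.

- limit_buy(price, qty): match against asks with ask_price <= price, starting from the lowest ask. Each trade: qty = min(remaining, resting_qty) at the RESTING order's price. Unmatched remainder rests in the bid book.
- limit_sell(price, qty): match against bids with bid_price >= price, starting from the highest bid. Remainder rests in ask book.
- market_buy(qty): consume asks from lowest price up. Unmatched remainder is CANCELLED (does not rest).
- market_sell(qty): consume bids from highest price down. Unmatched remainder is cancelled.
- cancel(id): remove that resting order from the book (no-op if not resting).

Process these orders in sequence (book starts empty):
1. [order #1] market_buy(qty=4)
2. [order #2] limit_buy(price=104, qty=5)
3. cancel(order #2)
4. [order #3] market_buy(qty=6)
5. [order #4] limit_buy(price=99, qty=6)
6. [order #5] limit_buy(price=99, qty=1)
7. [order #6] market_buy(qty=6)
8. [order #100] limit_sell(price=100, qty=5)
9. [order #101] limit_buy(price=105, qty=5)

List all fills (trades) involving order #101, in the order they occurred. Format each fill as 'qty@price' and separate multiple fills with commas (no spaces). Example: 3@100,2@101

After op 1 [order #1] market_buy(qty=4): fills=none; bids=[-] asks=[-]
After op 2 [order #2] limit_buy(price=104, qty=5): fills=none; bids=[#2:5@104] asks=[-]
After op 3 cancel(order #2): fills=none; bids=[-] asks=[-]
After op 4 [order #3] market_buy(qty=6): fills=none; bids=[-] asks=[-]
After op 5 [order #4] limit_buy(price=99, qty=6): fills=none; bids=[#4:6@99] asks=[-]
After op 6 [order #5] limit_buy(price=99, qty=1): fills=none; bids=[#4:6@99 #5:1@99] asks=[-]
After op 7 [order #6] market_buy(qty=6): fills=none; bids=[#4:6@99 #5:1@99] asks=[-]
After op 8 [order #100] limit_sell(price=100, qty=5): fills=none; bids=[#4:6@99 #5:1@99] asks=[#100:5@100]
After op 9 [order #101] limit_buy(price=105, qty=5): fills=#101x#100:5@100; bids=[#4:6@99 #5:1@99] asks=[-]

Answer: 5@100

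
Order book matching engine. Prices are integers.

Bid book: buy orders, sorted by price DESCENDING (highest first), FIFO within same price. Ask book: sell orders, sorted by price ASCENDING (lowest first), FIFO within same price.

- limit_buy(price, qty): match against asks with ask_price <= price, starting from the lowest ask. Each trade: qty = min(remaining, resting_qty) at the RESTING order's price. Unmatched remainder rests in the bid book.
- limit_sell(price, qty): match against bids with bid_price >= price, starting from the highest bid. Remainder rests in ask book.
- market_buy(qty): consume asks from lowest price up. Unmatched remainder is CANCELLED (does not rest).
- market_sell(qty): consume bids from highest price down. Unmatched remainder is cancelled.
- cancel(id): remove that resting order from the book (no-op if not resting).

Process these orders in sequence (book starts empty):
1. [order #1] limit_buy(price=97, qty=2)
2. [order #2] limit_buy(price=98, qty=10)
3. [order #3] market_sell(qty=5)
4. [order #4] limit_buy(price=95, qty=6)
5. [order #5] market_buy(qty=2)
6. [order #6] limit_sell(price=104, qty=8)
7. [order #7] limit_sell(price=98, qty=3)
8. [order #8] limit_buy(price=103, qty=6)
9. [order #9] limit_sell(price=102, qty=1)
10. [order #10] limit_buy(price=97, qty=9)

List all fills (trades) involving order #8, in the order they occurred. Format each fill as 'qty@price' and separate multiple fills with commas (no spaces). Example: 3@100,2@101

After op 1 [order #1] limit_buy(price=97, qty=2): fills=none; bids=[#1:2@97] asks=[-]
After op 2 [order #2] limit_buy(price=98, qty=10): fills=none; bids=[#2:10@98 #1:2@97] asks=[-]
After op 3 [order #3] market_sell(qty=5): fills=#2x#3:5@98; bids=[#2:5@98 #1:2@97] asks=[-]
After op 4 [order #4] limit_buy(price=95, qty=6): fills=none; bids=[#2:5@98 #1:2@97 #4:6@95] asks=[-]
After op 5 [order #5] market_buy(qty=2): fills=none; bids=[#2:5@98 #1:2@97 #4:6@95] asks=[-]
After op 6 [order #6] limit_sell(price=104, qty=8): fills=none; bids=[#2:5@98 #1:2@97 #4:6@95] asks=[#6:8@104]
After op 7 [order #7] limit_sell(price=98, qty=3): fills=#2x#7:3@98; bids=[#2:2@98 #1:2@97 #4:6@95] asks=[#6:8@104]
After op 8 [order #8] limit_buy(price=103, qty=6): fills=none; bids=[#8:6@103 #2:2@98 #1:2@97 #4:6@95] asks=[#6:8@104]
After op 9 [order #9] limit_sell(price=102, qty=1): fills=#8x#9:1@103; bids=[#8:5@103 #2:2@98 #1:2@97 #4:6@95] asks=[#6:8@104]
After op 10 [order #10] limit_buy(price=97, qty=9): fills=none; bids=[#8:5@103 #2:2@98 #1:2@97 #10:9@97 #4:6@95] asks=[#6:8@104]

Answer: 1@103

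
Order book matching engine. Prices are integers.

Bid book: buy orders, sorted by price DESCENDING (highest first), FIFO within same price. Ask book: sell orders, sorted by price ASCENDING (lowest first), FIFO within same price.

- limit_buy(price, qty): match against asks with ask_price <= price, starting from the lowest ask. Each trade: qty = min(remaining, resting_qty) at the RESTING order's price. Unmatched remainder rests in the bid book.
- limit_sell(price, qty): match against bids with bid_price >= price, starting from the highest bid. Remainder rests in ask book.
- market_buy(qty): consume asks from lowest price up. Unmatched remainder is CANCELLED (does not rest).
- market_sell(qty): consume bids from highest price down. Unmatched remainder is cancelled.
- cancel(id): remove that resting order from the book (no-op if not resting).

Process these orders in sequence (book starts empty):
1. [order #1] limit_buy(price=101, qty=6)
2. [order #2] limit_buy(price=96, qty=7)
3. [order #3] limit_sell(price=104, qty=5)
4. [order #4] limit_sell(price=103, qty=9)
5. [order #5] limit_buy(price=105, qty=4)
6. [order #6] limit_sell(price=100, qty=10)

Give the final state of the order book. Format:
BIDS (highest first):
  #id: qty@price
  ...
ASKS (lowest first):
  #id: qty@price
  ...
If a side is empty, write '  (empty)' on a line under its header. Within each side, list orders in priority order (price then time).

After op 1 [order #1] limit_buy(price=101, qty=6): fills=none; bids=[#1:6@101] asks=[-]
After op 2 [order #2] limit_buy(price=96, qty=7): fills=none; bids=[#1:6@101 #2:7@96] asks=[-]
After op 3 [order #3] limit_sell(price=104, qty=5): fills=none; bids=[#1:6@101 #2:7@96] asks=[#3:5@104]
After op 4 [order #4] limit_sell(price=103, qty=9): fills=none; bids=[#1:6@101 #2:7@96] asks=[#4:9@103 #3:5@104]
After op 5 [order #5] limit_buy(price=105, qty=4): fills=#5x#4:4@103; bids=[#1:6@101 #2:7@96] asks=[#4:5@103 #3:5@104]
After op 6 [order #6] limit_sell(price=100, qty=10): fills=#1x#6:6@101; bids=[#2:7@96] asks=[#6:4@100 #4:5@103 #3:5@104]

Answer: BIDS (highest first):
  #2: 7@96
ASKS (lowest first):
  #6: 4@100
  #4: 5@103
  #3: 5@104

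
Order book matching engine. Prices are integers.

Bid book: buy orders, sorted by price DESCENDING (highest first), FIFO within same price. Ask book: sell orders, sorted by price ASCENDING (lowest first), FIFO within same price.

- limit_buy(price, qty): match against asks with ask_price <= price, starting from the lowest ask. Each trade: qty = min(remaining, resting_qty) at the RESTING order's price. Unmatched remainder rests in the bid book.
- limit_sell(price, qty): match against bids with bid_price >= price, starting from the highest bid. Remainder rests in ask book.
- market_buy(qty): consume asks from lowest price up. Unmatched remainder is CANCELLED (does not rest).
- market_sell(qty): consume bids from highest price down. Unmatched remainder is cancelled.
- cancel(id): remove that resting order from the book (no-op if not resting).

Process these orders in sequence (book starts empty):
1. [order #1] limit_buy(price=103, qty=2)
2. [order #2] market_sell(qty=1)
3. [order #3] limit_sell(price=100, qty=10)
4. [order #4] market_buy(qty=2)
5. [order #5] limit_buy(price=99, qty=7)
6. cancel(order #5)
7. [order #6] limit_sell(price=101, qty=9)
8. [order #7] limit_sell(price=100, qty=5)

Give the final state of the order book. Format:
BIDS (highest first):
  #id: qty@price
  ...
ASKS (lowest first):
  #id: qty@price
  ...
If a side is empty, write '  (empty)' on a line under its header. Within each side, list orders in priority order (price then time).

Answer: BIDS (highest first):
  (empty)
ASKS (lowest first):
  #3: 7@100
  #7: 5@100
  #6: 9@101

Derivation:
After op 1 [order #1] limit_buy(price=103, qty=2): fills=none; bids=[#1:2@103] asks=[-]
After op 2 [order #2] market_sell(qty=1): fills=#1x#2:1@103; bids=[#1:1@103] asks=[-]
After op 3 [order #3] limit_sell(price=100, qty=10): fills=#1x#3:1@103; bids=[-] asks=[#3:9@100]
After op 4 [order #4] market_buy(qty=2): fills=#4x#3:2@100; bids=[-] asks=[#3:7@100]
After op 5 [order #5] limit_buy(price=99, qty=7): fills=none; bids=[#5:7@99] asks=[#3:7@100]
After op 6 cancel(order #5): fills=none; bids=[-] asks=[#3:7@100]
After op 7 [order #6] limit_sell(price=101, qty=9): fills=none; bids=[-] asks=[#3:7@100 #6:9@101]
After op 8 [order #7] limit_sell(price=100, qty=5): fills=none; bids=[-] asks=[#3:7@100 #7:5@100 #6:9@101]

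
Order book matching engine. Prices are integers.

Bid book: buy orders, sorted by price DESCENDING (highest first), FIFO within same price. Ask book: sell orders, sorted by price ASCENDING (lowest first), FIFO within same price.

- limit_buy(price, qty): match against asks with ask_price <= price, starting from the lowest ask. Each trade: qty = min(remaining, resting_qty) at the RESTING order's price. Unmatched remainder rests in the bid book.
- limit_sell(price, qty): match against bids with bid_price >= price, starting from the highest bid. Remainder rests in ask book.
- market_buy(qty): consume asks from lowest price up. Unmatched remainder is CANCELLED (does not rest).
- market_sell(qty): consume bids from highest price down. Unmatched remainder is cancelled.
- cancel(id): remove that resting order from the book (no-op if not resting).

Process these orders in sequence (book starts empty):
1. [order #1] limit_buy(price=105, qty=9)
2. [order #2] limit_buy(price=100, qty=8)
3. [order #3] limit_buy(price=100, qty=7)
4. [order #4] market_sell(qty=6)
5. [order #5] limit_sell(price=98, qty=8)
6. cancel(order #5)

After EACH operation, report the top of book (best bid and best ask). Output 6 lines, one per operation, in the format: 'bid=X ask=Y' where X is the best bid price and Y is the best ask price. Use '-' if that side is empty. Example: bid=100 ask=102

After op 1 [order #1] limit_buy(price=105, qty=9): fills=none; bids=[#1:9@105] asks=[-]
After op 2 [order #2] limit_buy(price=100, qty=8): fills=none; bids=[#1:9@105 #2:8@100] asks=[-]
After op 3 [order #3] limit_buy(price=100, qty=7): fills=none; bids=[#1:9@105 #2:8@100 #3:7@100] asks=[-]
After op 4 [order #4] market_sell(qty=6): fills=#1x#4:6@105; bids=[#1:3@105 #2:8@100 #3:7@100] asks=[-]
After op 5 [order #5] limit_sell(price=98, qty=8): fills=#1x#5:3@105 #2x#5:5@100; bids=[#2:3@100 #3:7@100] asks=[-]
After op 6 cancel(order #5): fills=none; bids=[#2:3@100 #3:7@100] asks=[-]

Answer: bid=105 ask=-
bid=105 ask=-
bid=105 ask=-
bid=105 ask=-
bid=100 ask=-
bid=100 ask=-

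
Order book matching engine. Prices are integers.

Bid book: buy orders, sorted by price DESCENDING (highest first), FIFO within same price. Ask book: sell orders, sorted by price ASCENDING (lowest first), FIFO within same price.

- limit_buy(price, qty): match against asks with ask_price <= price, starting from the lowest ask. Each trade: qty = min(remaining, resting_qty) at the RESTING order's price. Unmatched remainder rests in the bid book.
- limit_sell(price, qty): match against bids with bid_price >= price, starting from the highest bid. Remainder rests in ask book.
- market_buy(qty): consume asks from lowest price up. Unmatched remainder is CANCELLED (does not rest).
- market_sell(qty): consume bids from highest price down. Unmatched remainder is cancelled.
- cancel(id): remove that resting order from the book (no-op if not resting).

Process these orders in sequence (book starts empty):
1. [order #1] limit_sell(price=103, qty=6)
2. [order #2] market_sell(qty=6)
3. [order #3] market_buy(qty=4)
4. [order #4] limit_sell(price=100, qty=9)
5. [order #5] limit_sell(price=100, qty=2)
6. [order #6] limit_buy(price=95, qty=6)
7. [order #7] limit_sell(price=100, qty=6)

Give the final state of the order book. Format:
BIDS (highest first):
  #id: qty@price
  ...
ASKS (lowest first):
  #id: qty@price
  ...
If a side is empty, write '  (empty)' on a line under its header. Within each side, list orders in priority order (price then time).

Answer: BIDS (highest first):
  #6: 6@95
ASKS (lowest first):
  #4: 9@100
  #5: 2@100
  #7: 6@100
  #1: 2@103

Derivation:
After op 1 [order #1] limit_sell(price=103, qty=6): fills=none; bids=[-] asks=[#1:6@103]
After op 2 [order #2] market_sell(qty=6): fills=none; bids=[-] asks=[#1:6@103]
After op 3 [order #3] market_buy(qty=4): fills=#3x#1:4@103; bids=[-] asks=[#1:2@103]
After op 4 [order #4] limit_sell(price=100, qty=9): fills=none; bids=[-] asks=[#4:9@100 #1:2@103]
After op 5 [order #5] limit_sell(price=100, qty=2): fills=none; bids=[-] asks=[#4:9@100 #5:2@100 #1:2@103]
After op 6 [order #6] limit_buy(price=95, qty=6): fills=none; bids=[#6:6@95] asks=[#4:9@100 #5:2@100 #1:2@103]
After op 7 [order #7] limit_sell(price=100, qty=6): fills=none; bids=[#6:6@95] asks=[#4:9@100 #5:2@100 #7:6@100 #1:2@103]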